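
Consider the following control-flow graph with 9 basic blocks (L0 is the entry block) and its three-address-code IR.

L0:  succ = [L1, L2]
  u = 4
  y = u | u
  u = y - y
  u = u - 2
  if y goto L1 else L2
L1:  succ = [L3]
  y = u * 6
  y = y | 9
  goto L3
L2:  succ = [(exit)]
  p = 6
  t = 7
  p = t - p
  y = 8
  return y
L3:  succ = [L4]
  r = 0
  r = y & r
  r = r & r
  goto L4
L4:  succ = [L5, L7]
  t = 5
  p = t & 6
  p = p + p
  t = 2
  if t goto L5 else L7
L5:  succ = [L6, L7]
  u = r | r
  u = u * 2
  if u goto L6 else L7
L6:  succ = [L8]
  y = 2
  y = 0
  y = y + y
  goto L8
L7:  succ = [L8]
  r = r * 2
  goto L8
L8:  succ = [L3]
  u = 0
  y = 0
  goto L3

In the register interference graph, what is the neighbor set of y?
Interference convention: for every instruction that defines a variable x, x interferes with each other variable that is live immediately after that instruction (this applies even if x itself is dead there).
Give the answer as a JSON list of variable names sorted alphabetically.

def/use:
  L0 def {u,y} use ∅
  L1 def {y} use {u}
  L2 def {p,t,y} use ∅
  L3 def {r} use {y}
  L4 def {p,t} use ∅
  L5 def {u} use {r}
  L6 def {y} use ∅
  L7 def {r} use {r}
  L8 def {u,y} use ∅

Liveness:
  L0 li=∅ lo={u}
  L1 li={u} lo={y}
  L2 li=∅ lo=∅
  L3 li={y} lo={r}
  L4 li={r} lo={r}
  L5 li={r} lo={r}
  L6 li=∅ lo=∅
  L7 li={r} lo=∅
  L8 li=∅ lo={y}

Conflict graph:
  p — {r,t}
  r — {p,t,u,y}
  t — {p,r}
  u — {r,y}
  y — {r,u}

N(y) = ["r", "u"]

Answer: ["r", "u"]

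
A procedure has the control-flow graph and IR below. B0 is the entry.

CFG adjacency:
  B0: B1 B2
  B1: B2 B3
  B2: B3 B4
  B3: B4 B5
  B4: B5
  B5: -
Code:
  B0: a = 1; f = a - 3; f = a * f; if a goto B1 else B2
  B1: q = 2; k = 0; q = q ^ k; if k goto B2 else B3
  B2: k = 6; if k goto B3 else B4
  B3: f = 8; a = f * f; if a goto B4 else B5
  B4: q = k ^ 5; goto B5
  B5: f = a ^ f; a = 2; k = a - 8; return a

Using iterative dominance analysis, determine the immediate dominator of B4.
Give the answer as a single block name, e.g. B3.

Answer: B0

Derivation:
idom tree: B1←B0 B2←B0 B3←B0 B4←B0 B5←B0
Join-block Dom:
  B2: preds {B0,B1}: {B0} ∩ {B0,B1} = {B0}; idom=B0
  B3: preds {B1,B2}: {B0,B1} ∩ {B0,B2} = {B0}; idom=B0
  B4: preds {B2,B3}: {B0,B2} ∩ {B0,B3} = {B0}; idom=B0
  B5: preds {B3,B4}: {B0,B3} ∩ {B0,B4} = {B0}; idom=B0

idom(B4) = B0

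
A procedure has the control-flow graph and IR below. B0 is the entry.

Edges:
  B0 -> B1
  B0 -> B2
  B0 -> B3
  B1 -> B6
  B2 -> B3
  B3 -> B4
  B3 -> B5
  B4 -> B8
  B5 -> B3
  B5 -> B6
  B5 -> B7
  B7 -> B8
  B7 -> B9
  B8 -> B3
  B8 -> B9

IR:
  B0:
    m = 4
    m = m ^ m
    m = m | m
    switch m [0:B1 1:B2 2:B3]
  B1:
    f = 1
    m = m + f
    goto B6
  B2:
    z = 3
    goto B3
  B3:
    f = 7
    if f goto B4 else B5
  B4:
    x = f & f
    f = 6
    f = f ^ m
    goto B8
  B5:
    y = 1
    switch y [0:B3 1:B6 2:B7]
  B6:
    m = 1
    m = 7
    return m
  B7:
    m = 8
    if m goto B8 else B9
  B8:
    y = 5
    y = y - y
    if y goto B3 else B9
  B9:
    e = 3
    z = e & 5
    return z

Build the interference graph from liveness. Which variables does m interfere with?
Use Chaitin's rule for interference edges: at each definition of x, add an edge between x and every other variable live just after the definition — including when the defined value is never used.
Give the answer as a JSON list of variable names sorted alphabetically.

Answer: ["f", "x", "y", "z"]

Working:
def/use:
  B0: {m} / ∅
  B1: {f,m} / {m}
  B2: {z} / ∅
  B3: {f} / ∅
  B4: {f,x} / {f,m}
  B5: {y} / ∅
  B6: {m} / ∅
  B7: {m} / ∅
  B8: {y} / ∅
  B9: {e,z} / ∅

Backward fixpoint:
  B0: in=∅ out={m}
  B1: in={m} out=∅
  B2: in={m} out={m}
  B3: in={m} out={f,m}
  B4: in={f,m} out={m}
  B5: in={m} out={m}
  B6: in=∅ out=∅
  B7: in=∅ out={m}
  B8: in={m} out={m}
  B9: in=∅ out=∅

Conflict graph:
  e — ∅
  f — {m}
  m — {f,x,y,z}
  x — {m}
  y — {m}
  z — {m}

N(m) = ["f", "x", "y", "z"]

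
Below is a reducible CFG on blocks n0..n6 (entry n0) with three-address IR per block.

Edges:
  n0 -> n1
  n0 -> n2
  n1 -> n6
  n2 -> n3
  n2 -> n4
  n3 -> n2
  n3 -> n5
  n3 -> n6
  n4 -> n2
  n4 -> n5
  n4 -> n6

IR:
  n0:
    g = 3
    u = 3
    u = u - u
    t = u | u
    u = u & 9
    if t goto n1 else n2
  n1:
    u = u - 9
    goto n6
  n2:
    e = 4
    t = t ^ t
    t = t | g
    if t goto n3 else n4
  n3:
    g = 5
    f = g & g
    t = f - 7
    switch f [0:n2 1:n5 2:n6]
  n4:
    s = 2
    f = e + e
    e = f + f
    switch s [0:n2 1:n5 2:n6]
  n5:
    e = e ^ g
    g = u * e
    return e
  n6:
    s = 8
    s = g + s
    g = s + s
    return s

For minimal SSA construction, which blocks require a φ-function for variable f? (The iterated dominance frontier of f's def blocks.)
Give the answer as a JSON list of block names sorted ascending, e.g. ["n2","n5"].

Answer: ["n2", "n5", "n6"]

Analysis:
idom tree: n1←n0 n2←n0 n3←n2 n4←n2 n5←n2 n6←n0
Join-block Dom:
  n2: preds {n0,n3,n4}: {n0} ∩ {n0,n2,n3} ∩ {n0,n2,n4} = {n0}; idom=n0
  n5: preds {n3,n4}: {n0,n2,n3} ∩ {n0,n2,n4} = {n0,n2}; idom=n2
  n6: preds {n1,n3,n4}: {n0,n1} ∩ {n0,n2,n3} ∩ {n0,n2,n4} = {n0}; idom=n0

Frontier:
  n2←n0: walk · to n0
  n2←n3: walk n3→n2 to n0
  n2←n4: walk n4→n2 to n0
  n5←n3: walk n3 to n2
  n5←n4: walk n4 to n2
  n6←n1: walk n1 to n0
  n6←n3: walk n3→n2 to n0
  n6←n4: walk n4→n2 to n0
  n0: DF=∅
  n1: DF={n6}
  n2: DF={n2,n6}
  n3: DF={n2,n5,n6}
  n4: DF={n2,n5,n6}
  n5: DF=∅
  n6: DF=∅

φ for f: defs {n3,n4}
  DF⁺ = {n2,n5,n6}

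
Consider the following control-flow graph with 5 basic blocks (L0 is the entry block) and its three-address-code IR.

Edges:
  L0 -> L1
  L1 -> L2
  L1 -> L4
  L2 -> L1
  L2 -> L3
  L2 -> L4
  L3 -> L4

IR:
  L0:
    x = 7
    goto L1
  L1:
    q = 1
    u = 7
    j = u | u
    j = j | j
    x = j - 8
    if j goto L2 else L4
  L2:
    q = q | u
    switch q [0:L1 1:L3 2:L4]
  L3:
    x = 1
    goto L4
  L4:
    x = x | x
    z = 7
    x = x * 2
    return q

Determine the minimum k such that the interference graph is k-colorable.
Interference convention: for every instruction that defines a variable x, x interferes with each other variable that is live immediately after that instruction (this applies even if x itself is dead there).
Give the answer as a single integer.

Answer: 4

Working:
Per-block:
  L0: def={x} ue=∅
  L1: def={j,q,u,x} ue=∅
  L2: def={q} ue={q,u}
  L3: def={x} ue=∅
  L4: def={x,z} ue={q,x}

Backward fixpoint:
  L0 li=∅ lo=∅
  L1 li=∅ lo={q,u,x}
  L2 li={q,u,x} lo={q,x}
  L3 li={q} lo={q,x}
  L4 li={q,x} lo=∅

Conflict graph:
  j↔{q,u,x}
  q↔{j,u,x,z}
  u↔{j,q,x}
  x↔{j,q,u,z}
  z↔{q,x}

Chromatic number:
  {j,q,u,x} pairwise interfere (4-clique) ⇒ χ ≥ 4
  4-colouring: R0={q}  R1={x}  R2={j,z}  R3={u}
  χ = 4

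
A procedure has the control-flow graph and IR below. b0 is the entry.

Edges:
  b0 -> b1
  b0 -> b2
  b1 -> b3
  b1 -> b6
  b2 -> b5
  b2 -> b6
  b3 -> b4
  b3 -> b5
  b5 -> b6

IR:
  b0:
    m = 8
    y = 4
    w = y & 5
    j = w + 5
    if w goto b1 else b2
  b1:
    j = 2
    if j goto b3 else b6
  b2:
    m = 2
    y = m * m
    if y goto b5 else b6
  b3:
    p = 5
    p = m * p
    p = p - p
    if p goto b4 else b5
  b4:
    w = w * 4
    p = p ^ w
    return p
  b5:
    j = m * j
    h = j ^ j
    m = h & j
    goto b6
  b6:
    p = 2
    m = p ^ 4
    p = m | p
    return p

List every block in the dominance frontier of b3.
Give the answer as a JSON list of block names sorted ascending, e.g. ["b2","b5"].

Answer: ["b5"]

Working:
idom tree: b1←b0 b2←b0 b3←b1 b4←b3 b5←b0 b6←b0
Dom∩ at merges:
  b5: preds {b2,b3}: {b0,b2} ∩ {b0,b1,b3} = {b0}; idom=b0
  b6: preds {b1,b2,b5}: {b0,b1} ∩ {b0,b2} ∩ {b0,b5} = {b0}; idom=b0

DF derivation:
  b5←b2: walk b2 to b0
  b5←b3: walk b3→b1 to b0
  b6←b1: walk b1 to b0
  b6←b2: walk b2 to b0
  b6←b5: walk b5 to b0
  b0 → ∅
  b1 → {b5,b6}
  b2 → {b5,b6}
  b3 → {b5}
  b4 → ∅
  b5 → {b6}
  b6 → ∅

DF(b3) = ["b5"]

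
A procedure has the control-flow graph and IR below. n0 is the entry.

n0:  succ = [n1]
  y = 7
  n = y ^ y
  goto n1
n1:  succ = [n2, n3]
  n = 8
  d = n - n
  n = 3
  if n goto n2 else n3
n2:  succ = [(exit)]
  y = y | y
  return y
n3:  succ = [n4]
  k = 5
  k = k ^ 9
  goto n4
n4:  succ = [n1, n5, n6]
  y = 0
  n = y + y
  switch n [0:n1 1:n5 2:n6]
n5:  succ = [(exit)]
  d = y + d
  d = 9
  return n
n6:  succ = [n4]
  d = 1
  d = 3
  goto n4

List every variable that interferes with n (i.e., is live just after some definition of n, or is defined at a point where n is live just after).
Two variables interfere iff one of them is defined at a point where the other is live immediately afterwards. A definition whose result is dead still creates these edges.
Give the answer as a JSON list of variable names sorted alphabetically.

Block summaries:
  n0 def {n,y} use ∅
  n1 def {d,n} use ∅
  n2 def {y} use {y}
  n3 def {k} use ∅
  n4 def {n,y} use ∅
  n5 def {d} use {d,n,y}
  n6 def {d} use ∅

Backward fixpoint:
  live n0: ∅→{y}
  live n1: {y}→{d,y}
  live n2: {y}→∅
  live n3: {d}→{d}
  live n4: {d}→{d,n,y}
  live n5: {d,n,y}→∅
  live n6: ∅→{d}

Interfere edges:
  d↔{k,n,y}
  k↔{d}
  n↔{d,y}
  y↔{d,n}

N(n) = ["d", "y"]

Answer: ["d", "y"]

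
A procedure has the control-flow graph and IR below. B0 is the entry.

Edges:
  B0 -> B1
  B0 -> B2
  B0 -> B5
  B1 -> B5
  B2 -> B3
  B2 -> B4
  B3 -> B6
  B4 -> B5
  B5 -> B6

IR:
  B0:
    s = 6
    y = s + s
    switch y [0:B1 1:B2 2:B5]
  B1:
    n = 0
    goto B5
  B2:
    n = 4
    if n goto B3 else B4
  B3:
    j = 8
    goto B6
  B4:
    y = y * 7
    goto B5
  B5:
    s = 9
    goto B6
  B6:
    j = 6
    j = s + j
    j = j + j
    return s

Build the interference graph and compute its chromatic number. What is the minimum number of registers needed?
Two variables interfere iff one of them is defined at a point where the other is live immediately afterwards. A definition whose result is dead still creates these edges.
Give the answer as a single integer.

Block summaries:
  B0 def {s,y} use ∅
  B1 def {n} use ∅
  B2 def {n} use ∅
  B3 def {j} use ∅
  B4 def {y} use {y}
  B5 def {s} use ∅
  B6 def {j} use {s}

Backward fixpoint:
  live B0: ∅→{s,y}
  live B1: ∅→∅
  live B2: {s,y}→{s,y}
  live B3: {s}→{s}
  live B4: {y}→∅
  live B5: ∅→{s}
  live B6: {s}→∅

Conflict graph:
  j — {s}
  n — {s,y}
  s — {j,n,y}
  y — {n,s}

Chromatic number:
  {n,s,y} pairwise interfere (3-clique) ⇒ χ ≥ 3
  3-colouring: R0={s}  R1={j,n}  R2={y}
  χ = 3

Answer: 3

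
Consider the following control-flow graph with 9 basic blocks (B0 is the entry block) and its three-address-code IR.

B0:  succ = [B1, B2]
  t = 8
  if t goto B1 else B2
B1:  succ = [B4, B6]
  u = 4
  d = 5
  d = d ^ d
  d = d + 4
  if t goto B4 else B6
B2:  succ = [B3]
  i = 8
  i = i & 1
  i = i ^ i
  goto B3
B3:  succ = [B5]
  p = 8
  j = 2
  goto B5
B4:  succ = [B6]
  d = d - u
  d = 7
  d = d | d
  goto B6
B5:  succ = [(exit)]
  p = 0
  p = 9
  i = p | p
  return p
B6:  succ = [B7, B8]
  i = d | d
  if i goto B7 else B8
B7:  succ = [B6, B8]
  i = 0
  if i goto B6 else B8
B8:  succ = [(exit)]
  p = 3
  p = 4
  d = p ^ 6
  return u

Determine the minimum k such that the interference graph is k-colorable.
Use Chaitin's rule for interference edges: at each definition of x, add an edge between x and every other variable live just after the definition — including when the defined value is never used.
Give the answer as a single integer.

def/use:
  B0: {t} / ∅
  B1: {d,u} / {t}
  B2: {i} / ∅
  B3: {j,p} / ∅
  B4: {d} / {d,u}
  B5: {i,p} / ∅
  B6: {i} / {d}
  B7: {i} / ∅
  B8: {d,p} / {u}

Live sets:
  B0: in=∅ out={t}
  B1: in={t} out={d,u}
  B2: in=∅ out=∅
  B3: in=∅ out=∅
  B4: in={d,u} out={d,u}
  B5: in=∅ out=∅
  B6: in={d,u} out={d,u}
  B7: in={d,u} out={d,u}
  B8: in={u} out=∅

Conflict graph:
  d↔{i,t,u}
  i↔{d,p,u}
  j↔∅
  p↔{i,u}
  t↔{d,u}
  u↔{d,i,p,t}

Chromatic number:
  lower bound: {d,i,u} mutually conflict ⇒ χ ≥ 3
  assign d→c1 i→c2 j→c0 p→c1 t→c2 u→c0 — no edge inside a register ⇒ χ ≤ 3
  χ = 3

Answer: 3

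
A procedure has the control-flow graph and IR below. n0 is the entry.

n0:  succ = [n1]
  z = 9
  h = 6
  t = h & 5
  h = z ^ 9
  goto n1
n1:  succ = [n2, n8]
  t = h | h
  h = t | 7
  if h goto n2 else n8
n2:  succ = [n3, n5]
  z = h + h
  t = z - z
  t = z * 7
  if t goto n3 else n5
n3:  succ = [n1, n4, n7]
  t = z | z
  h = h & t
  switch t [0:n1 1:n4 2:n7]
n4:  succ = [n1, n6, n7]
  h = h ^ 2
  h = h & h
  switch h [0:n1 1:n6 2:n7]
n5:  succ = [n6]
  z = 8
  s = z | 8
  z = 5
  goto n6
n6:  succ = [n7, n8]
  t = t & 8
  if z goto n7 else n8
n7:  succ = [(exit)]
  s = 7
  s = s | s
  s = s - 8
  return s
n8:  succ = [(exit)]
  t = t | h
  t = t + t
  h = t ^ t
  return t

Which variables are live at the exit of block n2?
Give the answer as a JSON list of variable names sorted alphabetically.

Answer: ["h", "t", "z"]

Analysis:
Block summaries:
  n0: def={h,t,z} ue=∅
  n1: def={h,t} ue={h}
  n2: def={t,z} ue={h}
  n3: def={h,t} ue={h,z}
  n4: def={h} ue={h}
  n5: def={s,z} ue=∅
  n6: def={t} ue={t,z}
  n7: def={s} ue=∅
  n8: def={h,t} ue={h,t}

Backward fixpoint:
  n0 li=∅ lo={h}
  n1 li={h} lo={h,t}
  n2 li={h} lo={h,t,z}
  n3 li={h,z} lo={h,t,z}
  n4 li={h,t,z} lo={h,t,z}
  n5 li={h,t} lo={h,t,z}
  n6 li={h,t,z} lo={h,t}
  n7 li=∅ lo=∅
  n8 li={h,t} lo=∅

live-out(n2) = ["h", "t", "z"]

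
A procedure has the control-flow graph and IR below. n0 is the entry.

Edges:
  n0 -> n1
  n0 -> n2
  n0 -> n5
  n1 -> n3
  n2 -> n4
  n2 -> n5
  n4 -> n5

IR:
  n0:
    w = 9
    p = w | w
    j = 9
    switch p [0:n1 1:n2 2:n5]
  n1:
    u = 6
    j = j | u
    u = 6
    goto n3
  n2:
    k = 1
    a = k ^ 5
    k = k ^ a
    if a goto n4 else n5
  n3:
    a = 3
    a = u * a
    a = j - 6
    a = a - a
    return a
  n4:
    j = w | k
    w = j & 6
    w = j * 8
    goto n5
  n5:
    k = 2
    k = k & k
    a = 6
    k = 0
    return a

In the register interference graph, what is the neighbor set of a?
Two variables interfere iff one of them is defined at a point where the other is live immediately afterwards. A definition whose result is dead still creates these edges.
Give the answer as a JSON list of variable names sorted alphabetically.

Answer: ["j", "k", "u", "w"]

Derivation:
Block summaries:
  n0: def={j,p,w} ue=∅
  n1: def={j,u} ue={j}
  n2: def={a,k} ue=∅
  n3: def={a} ue={j,u}
  n4: def={j,w} ue={k,w}
  n5: def={a,k} ue=∅

Liveness:
  n0 li=∅ lo={j,w}
  n1 li={j} lo={j,u}
  n2 li={w} lo={k,w}
  n3 li={j,u} lo=∅
  n4 li={k,w} lo=∅
  n5 li=∅ lo=∅

Conflict graph:
  a: {j,k,u,w}
  j: {a,p,u,w}
  k: {a,w}
  p: {j,w}
  u: {a,j}
  w: {a,j,k,p}

N(a) = ["j", "k", "u", "w"]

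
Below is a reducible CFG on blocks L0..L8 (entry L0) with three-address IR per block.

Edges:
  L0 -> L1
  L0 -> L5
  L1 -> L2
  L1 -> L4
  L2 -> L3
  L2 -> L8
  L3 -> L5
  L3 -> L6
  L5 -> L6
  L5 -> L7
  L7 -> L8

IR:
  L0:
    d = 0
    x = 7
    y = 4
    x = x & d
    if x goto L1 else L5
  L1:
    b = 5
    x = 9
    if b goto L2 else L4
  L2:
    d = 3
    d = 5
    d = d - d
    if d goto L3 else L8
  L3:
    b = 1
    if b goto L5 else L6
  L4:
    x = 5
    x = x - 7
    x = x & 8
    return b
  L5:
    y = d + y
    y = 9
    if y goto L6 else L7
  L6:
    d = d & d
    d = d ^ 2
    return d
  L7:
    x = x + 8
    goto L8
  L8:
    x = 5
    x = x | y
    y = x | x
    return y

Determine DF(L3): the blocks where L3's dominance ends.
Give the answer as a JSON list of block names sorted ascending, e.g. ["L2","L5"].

Answer: ["L5", "L6"]

Analysis:
idom tree: L1←L0 L2←L1 L3←L2 L4←L1 L5←L0 L6←L0 L7←L5 L8←L0
Dom at joins:
  L5: preds {L0,L3}: {L0} ∩ {L0,L1,L2,L3} = {L0}; idom=L0
  L6: preds {L3,L5}: {L0,L1,L2,L3} ∩ {L0,L5} = {L0}; idom=L0
  L8: preds {L2,L7}: {L0,L1,L2} ∩ {L0,L5,L7} = {L0}; idom=L0

DF derivation:
  join L5 pred L0: · stop@L0
  join L5 pred L3: L3→L2→L1 stop@L0
  join L6 pred L3: L3→L2→L1 stop@L0
  join L6 pred L5: L5 stop@L0
  join L8 pred L2: L2→L1 stop@L0
  join L8 pred L7: L7→L5 stop@L0
  L0 → ∅
  L1 → {L5,L6,L8}
  L2 → {L5,L6,L8}
  L3 → {L5,L6}
  L4 → ∅
  L5 → {L6,L8}
  L6 → ∅
  L7 → {L8}
  L8 → ∅

DF(L3) = ["L5", "L6"]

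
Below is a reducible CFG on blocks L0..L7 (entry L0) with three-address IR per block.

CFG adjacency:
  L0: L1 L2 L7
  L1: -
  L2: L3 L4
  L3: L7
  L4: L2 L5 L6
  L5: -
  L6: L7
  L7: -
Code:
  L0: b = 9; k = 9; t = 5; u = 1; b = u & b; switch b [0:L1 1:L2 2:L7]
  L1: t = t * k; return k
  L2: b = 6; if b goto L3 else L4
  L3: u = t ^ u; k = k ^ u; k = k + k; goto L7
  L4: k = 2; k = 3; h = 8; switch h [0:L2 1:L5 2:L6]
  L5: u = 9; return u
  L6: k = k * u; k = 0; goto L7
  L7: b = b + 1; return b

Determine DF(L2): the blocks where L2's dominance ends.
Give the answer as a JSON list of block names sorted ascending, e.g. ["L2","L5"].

idom tree: L1←L0 L2←L0 L3←L2 L4←L2 L5←L4 L6←L4 L7←L0
Dom∩ at merges:
  L2: preds {L0,L4}: {L0} ∩ {L0,L2,L4} = {L0}; idom=L0
  L7: preds {L0,L3,L6}: {L0} ∩ {L0,L2,L3} ∩ {L0,L2,L4,L6} = {L0}; idom=L0

Frontier:
  join L2 pred L0: · stop@L0
  join L2 pred L4: L4→L2 stop@L0
  join L7 pred L0: · stop@L0
  join L7 pred L3: L3→L2 stop@L0
  join L7 pred L6: L6→L4→L2 stop@L0
  L0 → ∅
  L1 → ∅
  L2 → {L2,L7}
  L3 → {L7}
  L4 → {L2,L7}
  L5 → ∅
  L6 → {L7}
  L7 → ∅

DF(L2) = ["L2", "L7"]

Answer: ["L2", "L7"]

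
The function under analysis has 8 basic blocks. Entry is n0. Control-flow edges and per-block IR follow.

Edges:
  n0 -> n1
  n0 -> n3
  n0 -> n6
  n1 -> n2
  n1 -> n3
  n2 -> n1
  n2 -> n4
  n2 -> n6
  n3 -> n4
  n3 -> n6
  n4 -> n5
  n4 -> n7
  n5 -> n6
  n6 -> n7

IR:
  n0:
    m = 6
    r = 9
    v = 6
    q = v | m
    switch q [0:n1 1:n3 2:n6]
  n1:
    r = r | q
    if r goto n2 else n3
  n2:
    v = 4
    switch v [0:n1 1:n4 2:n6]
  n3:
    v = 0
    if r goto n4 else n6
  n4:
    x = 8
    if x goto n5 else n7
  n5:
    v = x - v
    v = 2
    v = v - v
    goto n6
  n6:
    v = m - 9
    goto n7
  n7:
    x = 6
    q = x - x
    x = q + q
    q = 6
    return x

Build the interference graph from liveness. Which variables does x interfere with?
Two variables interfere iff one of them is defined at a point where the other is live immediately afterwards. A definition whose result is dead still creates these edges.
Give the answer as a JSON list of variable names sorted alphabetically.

Answer: ["m", "q", "v"]

Analysis:
Block summaries:
  n0: def={m,q,r,v} ue=∅
  n1: def={r} ue={q,r}
  n2: def={v} ue=∅
  n3: def={v} ue={r}
  n4: def={x} ue=∅
  n5: def={v} ue={v,x}
  n6: def={v} ue={m}
  n7: def={q,x} ue=∅

Live sets:
  n0 li=∅ lo={m,q,r}
  n1 li={m,q,r} lo={m,q,r}
  n2 li={m,q,r} lo={m,q,r,v}
  n3 li={m,r} lo={m,v}
  n4 li={m,v} lo={m,v,x}
  n5 li={m,v,x} lo={m}
  n6 li={m} lo=∅
  n7 li=∅ lo=∅

Conflict graph:
  m: {q,r,v,x}
  q: {m,r,v,x}
  r: {m,q,v}
  v: {m,q,r,x}
  x: {m,q,v}

N(x) = ["m", "q", "v"]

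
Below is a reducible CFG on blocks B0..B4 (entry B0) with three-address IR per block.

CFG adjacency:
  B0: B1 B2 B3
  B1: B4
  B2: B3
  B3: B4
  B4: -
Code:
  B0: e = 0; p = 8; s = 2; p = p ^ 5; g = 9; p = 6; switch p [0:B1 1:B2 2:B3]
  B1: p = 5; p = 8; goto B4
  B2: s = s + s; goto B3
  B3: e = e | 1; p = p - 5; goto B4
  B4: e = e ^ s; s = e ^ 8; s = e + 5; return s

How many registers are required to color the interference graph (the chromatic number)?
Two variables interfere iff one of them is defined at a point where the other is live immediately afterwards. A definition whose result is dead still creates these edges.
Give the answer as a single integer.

Per-block:
  B0 def {e,g,p,s} use ∅
  B1 def {p} use ∅
  B2 def {s} use {s}
  B3 def {e,p} use {e,p}
  B4 def {e,s} use {e,s}

Live sets:
  live B0: ∅→{e,p,s}
  live B1: {e,s}→{e,s}
  live B2: {e,p,s}→{e,p,s}
  live B3: {e,p,s}→{e,s}
  live B4: {e,s}→∅

Interference:
  e↔{g,p,s}
  g↔{e,s}
  p↔{e,s}
  s↔{e,g,p}

Registers:
  {e,g,s} pairwise interfere (3-clique) ⇒ χ ≥ 3
  3-colouring: c0={e}  c1={s}  c2={g,p}
  χ = 3

Answer: 3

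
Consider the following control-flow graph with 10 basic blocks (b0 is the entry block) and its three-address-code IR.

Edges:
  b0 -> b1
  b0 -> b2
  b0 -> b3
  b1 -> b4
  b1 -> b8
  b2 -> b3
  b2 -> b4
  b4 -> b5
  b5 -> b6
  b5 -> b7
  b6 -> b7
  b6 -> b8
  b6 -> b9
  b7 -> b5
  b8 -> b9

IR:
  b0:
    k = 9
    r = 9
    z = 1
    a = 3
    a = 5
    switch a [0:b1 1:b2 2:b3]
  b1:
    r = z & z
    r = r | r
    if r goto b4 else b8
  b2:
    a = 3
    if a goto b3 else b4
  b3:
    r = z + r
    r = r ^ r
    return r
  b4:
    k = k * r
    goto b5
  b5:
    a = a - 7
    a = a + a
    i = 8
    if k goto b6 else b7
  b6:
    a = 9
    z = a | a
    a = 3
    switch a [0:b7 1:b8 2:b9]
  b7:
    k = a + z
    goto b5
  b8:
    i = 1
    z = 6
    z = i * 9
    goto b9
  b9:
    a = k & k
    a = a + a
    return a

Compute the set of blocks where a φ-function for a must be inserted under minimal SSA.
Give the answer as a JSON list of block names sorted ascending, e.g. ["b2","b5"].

Answer: ["b3", "b4", "b5", "b7", "b8", "b9"]

Working:
idom tree: b1←b0 b2←b0 b3←b0 b4←b0 b5←b4 b6←b5 b7←b5 b8←b0 b9←b0
Dom at joins:
  b3: preds {b0,b2}: {b0} ∩ {b0,b2} = {b0}; idom=b0
  b4: preds {b1,b2}: {b0,b1} ∩ {b0,b2} = {b0}; idom=b0
  b5: preds {b4,b7}: {b0,b4} ∩ {b0,b4,b5,b7} = {b0,b4}; idom=b4
  b7: preds {b5,b6}: {b0,b4,b5} ∩ {b0,b4,b5,b6} = {b0,b4,b5}; idom=b5
  b8: preds {b1,b6}: {b0,b1} ∩ {b0,b4,b5,b6} = {b0}; idom=b0
  b9: preds {b6,b8}: {b0,b4,b5,b6} ∩ {b0,b8} = {b0}; idom=b0

DF derivation:
  join b3 pred b0: · stop@b0
  join b3 pred b2: b2 stop@b0
  join b4 pred b1: b1 stop@b0
  join b4 pred b2: b2 stop@b0
  join b5 pred b4: · stop@b4
  join b5 pred b7: b7→b5 stop@b4
  join b7 pred b5: · stop@b5
  join b7 pred b6: b6 stop@b5
  join b8 pred b1: b1 stop@b0
  join b8 pred b6: b6→b5→b4 stop@b0
  join b9 pred b6: b6→b5→b4 stop@b0
  join b9 pred b8: b8 stop@b0
  b0: DF=∅
  b1: DF={b4,b8}
  b2: DF={b3,b4}
  b3: DF=∅
  b4: DF={b8,b9}
  b5: DF={b5,b8,b9}
  b6: DF={b7,b8,b9}
  b7: DF={b5}
  b8: DF={b9}
  b9: DF=∅

φ for a: defs {b0,b2,b5,b6,b9}
  DF⁺ = {b3,b4,b5,b7,b8,b9}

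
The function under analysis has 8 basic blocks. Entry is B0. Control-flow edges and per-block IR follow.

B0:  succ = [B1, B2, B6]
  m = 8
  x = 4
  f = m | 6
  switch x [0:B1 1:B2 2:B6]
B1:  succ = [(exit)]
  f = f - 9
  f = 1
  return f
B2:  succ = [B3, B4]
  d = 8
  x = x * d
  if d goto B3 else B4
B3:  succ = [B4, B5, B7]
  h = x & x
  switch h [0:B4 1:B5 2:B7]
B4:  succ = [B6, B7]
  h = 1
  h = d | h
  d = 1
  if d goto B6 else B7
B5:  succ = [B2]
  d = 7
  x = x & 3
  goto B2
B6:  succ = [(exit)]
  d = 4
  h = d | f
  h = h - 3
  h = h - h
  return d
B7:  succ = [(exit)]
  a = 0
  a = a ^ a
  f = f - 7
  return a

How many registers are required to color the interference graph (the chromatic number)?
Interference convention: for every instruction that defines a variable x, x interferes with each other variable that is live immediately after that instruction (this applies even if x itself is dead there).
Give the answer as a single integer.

def/use:
  B0 def {f,m,x} use ∅
  B1 def {f} use {f}
  B2 def {d,x} use {x}
  B3 def {h} use {x}
  B4 def {d,h} use {d}
  B5 def {d,x} use {x}
  B6 def {d,h} use {f}
  B7 def {a,f} use {f}

Liveness:
  B0 li=∅ lo={f,x}
  B1 li={f} lo=∅
  B2 li={f,x} lo={d,f,x}
  B3 li={d,f,x} lo={d,f,x}
  B4 li={d,f} lo={f}
  B5 li={f,x} lo={f,x}
  B6 li={f} lo=∅
  B7 li={f} lo=∅

Interference:
  a: {f}
  d: {f,h,x}
  f: {a,d,h,x}
  h: {d,f,x}
  m: {x}
  x: {d,f,h,m}

Registers:
  clique {d,f,h,x} ⇒ need ≥ 4
  4-colouring: R0={f,m}  R1={a,x}  R2={d}  R3={h}
  χ = 4

Answer: 4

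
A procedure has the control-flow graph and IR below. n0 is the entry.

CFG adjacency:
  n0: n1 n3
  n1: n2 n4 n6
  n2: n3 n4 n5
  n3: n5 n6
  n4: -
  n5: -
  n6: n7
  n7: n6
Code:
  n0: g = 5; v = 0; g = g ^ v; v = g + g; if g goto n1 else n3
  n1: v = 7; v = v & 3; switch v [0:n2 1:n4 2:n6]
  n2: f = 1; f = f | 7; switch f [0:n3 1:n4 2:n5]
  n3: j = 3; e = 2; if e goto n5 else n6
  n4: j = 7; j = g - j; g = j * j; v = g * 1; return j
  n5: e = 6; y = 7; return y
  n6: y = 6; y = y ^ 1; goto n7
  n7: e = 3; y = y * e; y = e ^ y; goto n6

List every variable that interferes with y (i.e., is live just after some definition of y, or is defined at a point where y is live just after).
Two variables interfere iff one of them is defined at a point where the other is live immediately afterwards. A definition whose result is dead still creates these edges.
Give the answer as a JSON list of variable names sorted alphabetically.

Answer: ["e"]

Working:
Per-block:
  n0 def {g,v} use ∅
  n1 def {v} use ∅
  n2 def {f} use ∅
  n3 def {e,j} use ∅
  n4 def {g,j,v} use {g}
  n5 def {e,y} use ∅
  n6 def {y} use ∅
  n7 def {e,y} use {y}

Liveness:
  n0 li=∅ lo={g}
  n1 li={g} lo={g}
  n2 li={g} lo={g}
  n3 li=∅ lo=∅
  n4 li={g} lo=∅
  n5 li=∅ lo=∅
  n6 li=∅ lo={y}
  n7 li={y} lo=∅

Interference:
  e — {y}
  f — {g}
  g — {f,j,v}
  j — {g,v}
  v — {g,j}
  y — {e}

N(y) = ["e"]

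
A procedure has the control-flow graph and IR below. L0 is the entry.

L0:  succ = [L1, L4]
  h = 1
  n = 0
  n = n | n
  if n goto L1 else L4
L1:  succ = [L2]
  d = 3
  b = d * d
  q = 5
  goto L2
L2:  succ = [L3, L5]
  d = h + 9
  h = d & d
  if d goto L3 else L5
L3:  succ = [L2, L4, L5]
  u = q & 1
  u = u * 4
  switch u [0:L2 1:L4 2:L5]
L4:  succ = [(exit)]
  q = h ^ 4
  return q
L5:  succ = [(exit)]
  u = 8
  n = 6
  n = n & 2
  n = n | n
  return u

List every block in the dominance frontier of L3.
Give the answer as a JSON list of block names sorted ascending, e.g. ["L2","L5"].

Answer: ["L2", "L4", "L5"]

Working:
idom tree: L1←L0 L2←L1 L3←L2 L4←L0 L5←L2
Dom∩ at merges:
  L2: preds {L1,L3}: {L0,L1} ∩ {L0,L1,L2,L3} = {L0,L1}; idom=L1
  L4: preds {L0,L3}: {L0} ∩ {L0,L1,L2,L3} = {L0}; idom=L0
  L5: preds {L2,L3}: {L0,L1,L2} ∩ {L0,L1,L2,L3} = {L0,L1,L2}; idom=L2

DF derivation:
  L2←L1: walk · to L1
  L2←L3: walk L3→L2 to L1
  L4←L0: walk · to L0
  L4←L3: walk L3→L2→L1 to L0
  L5←L2: walk · to L2
  L5←L3: walk L3 to L2
  DF(L0)=∅
  DF(L1)={L4}
  DF(L2)={L2,L4}
  DF(L3)={L2,L4,L5}
  DF(L4)=∅
  DF(L5)=∅

DF(L3) = ["L2", "L4", "L5"]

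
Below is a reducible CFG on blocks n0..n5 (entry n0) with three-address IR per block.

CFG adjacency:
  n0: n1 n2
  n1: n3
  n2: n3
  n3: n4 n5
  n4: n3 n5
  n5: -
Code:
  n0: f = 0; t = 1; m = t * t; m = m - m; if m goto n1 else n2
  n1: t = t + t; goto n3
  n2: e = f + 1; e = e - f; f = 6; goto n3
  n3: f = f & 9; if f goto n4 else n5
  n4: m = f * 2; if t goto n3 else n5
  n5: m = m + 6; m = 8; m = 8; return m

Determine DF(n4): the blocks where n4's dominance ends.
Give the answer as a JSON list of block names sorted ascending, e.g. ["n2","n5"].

idom tree: n1←n0 n2←n0 n3←n0 n4←n3 n5←n3
Join-block Dom:
  n3: preds {n1,n2,n4}: {n0,n1} ∩ {n0,n2} ∩ {n0,n3,n4} = {n0}; idom=n0
  n5: preds {n3,n4}: {n0,n3} ∩ {n0,n3,n4} = {n0,n3}; idom=n3

DF derivation:
  n3←n1: walk n1 to n0
  n3←n2: walk n2 to n0
  n3←n4: walk n4→n3 to n0
  n5←n3: walk · to n3
  n5←n4: walk n4 to n3
  DF(n0)=∅
  DF(n1)={n3}
  DF(n2)={n3}
  DF(n3)={n3}
  DF(n4)={n3,n5}
  DF(n5)=∅

DF(n4) = ["n3", "n5"]

Answer: ["n3", "n5"]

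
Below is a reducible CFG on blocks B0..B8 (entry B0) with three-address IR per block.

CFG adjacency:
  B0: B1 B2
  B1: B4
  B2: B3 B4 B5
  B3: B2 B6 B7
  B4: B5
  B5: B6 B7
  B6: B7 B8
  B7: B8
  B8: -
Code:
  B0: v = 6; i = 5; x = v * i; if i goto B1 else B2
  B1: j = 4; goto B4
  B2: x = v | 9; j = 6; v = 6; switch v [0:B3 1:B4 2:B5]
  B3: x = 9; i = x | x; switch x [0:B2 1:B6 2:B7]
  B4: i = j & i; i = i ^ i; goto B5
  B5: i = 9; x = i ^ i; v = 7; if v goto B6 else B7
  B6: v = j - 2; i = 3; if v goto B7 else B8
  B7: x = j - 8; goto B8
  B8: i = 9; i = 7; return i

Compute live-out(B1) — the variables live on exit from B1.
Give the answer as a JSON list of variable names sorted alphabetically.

Answer: ["i", "j"]

Analysis:
Per-block:
  B0 def {i,v,x} use ∅
  B1 def {j} use ∅
  B2 def {j,v,x} use {v}
  B3 def {i,x} use ∅
  B4 def {i} use {i,j}
  B5 def {i,v,x} use ∅
  B6 def {i,v} use {j}
  B7 def {x} use {j}
  B8 def {i} use ∅

Liveness:
  B0 li=∅ lo={i,v}
  B1 li={i} lo={i,j}
  B2 li={i,v} lo={i,j,v}
  B3 li={j,v} lo={i,j,v}
  B4 li={i,j} lo={j}
  B5 li={j} lo={j}
  B6 li={j} lo={j}
  B7 li={j} lo=∅
  B8 li=∅ lo=∅

live-out(B1) = ["i", "j"]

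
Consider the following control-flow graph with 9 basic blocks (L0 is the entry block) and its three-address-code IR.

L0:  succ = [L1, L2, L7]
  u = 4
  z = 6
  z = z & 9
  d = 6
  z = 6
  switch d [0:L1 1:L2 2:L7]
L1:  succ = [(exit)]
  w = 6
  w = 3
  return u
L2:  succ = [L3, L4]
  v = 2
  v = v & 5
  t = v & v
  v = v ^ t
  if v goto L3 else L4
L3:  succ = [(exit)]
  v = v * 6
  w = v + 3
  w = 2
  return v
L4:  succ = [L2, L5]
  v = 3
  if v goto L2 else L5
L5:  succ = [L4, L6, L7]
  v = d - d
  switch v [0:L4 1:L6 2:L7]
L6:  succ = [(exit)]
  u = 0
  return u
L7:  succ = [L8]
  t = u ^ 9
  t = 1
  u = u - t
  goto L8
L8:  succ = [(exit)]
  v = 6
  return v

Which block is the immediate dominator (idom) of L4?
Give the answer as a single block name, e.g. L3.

idom tree: L1←L0 L2←L0 L3←L2 L4←L2 L5←L4 L6←L5 L7←L0 L8←L7
Join-block Dom:
  L2: preds {L0,L4}: {L0} ∩ {L0,L2,L4} = {L0}; idom=L0
  L4: preds {L2,L5}: {L0,L2} ∩ {L0,L2,L4,L5} = {L0,L2}; idom=L2
  L7: preds {L0,L5}: {L0} ∩ {L0,L2,L4,L5} = {L0}; idom=L0

idom(L4) = L2

Answer: L2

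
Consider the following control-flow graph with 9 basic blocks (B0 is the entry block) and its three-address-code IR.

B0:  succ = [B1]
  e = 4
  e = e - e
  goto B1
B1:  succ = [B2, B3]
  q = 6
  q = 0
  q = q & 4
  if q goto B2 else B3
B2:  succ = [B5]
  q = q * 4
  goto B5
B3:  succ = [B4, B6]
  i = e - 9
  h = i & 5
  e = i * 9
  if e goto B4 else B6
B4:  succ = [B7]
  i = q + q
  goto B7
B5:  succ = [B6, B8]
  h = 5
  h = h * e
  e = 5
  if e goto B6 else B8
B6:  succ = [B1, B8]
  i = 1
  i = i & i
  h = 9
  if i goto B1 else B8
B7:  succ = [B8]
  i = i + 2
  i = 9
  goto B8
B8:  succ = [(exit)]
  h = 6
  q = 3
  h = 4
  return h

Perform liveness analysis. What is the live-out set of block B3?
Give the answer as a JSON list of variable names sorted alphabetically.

def/use:
  B0: def={e} ue=∅
  B1: def={q} ue=∅
  B2: def={q} ue={q}
  B3: def={e,h,i} ue={e}
  B4: def={i} ue={q}
  B5: def={e,h} ue={e}
  B6: def={h,i} ue=∅
  B7: def={i} ue={i}
  B8: def={h,q} ue=∅

Live sets:
  B0: in=∅ out={e}
  B1: in={e} out={e,q}
  B2: in={e,q} out={e}
  B3: in={e,q} out={e,q}
  B4: in={q} out={i}
  B5: in={e} out={e}
  B6: in={e} out={e}
  B7: in={i} out=∅
  B8: in=∅ out=∅

live-out(B3) = ["e", "q"]

Answer: ["e", "q"]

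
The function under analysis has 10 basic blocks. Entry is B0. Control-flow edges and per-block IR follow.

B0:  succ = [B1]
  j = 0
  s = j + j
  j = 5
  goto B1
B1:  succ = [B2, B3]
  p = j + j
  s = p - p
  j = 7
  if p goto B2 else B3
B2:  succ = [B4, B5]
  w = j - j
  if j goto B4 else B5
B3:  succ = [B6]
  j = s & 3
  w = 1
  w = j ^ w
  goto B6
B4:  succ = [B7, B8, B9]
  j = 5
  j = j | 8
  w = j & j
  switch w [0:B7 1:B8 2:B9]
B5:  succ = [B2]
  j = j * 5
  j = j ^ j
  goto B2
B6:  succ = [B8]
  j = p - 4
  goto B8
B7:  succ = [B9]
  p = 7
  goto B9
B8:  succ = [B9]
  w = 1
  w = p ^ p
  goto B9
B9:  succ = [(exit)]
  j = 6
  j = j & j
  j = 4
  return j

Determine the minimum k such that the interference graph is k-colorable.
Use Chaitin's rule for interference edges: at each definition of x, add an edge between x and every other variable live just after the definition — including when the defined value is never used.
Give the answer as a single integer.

Answer: 3

Derivation:
Block summaries:
  B0 def {j,s} use ∅
  B1 def {j,p,s} use {j}
  B2 def {w} use {j}
  B3 def {j,w} use {s}
  B4 def {j,w} use ∅
  B5 def {j} use {j}
  B6 def {j} use {p}
  B7 def {p} use ∅
  B8 def {w} use {p}
  B9 def {j} use ∅

Live sets:
  live B0: ∅→{j}
  live B1: {j}→{j,p,s}
  live B2: {j,p}→{j,p}
  live B3: {p,s}→{p}
  live B4: {p}→{p}
  live B5: {j,p}→{j,p}
  live B6: {p}→{p}
  live B7: ∅→∅
  live B8: {p}→∅
  live B9: ∅→∅

Interfere edges:
  j: {p,s,w}
  p: {j,s,w}
  s: {j,p}
  w: {j,p}

Registers:
  {j,p,s} pairwise interfere (3-clique) ⇒ χ ≥ 3
  assign j→c0 p→c1 s→c2 w→c2 — no edge inside a register ⇒ χ ≤ 3
  χ = 3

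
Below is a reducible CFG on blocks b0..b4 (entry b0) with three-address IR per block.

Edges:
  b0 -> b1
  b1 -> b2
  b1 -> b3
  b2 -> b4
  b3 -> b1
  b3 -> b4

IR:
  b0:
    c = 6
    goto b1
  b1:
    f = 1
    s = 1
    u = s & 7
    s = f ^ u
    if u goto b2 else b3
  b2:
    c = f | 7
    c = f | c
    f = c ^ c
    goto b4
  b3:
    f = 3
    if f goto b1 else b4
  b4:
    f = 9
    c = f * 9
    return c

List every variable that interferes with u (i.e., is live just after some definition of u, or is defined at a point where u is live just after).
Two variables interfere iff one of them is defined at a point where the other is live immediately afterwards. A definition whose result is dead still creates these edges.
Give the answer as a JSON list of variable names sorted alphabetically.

Block summaries:
  b0: def={c} ue=∅
  b1: def={f,s,u} ue=∅
  b2: def={c,f} ue={f}
  b3: def={f} ue=∅
  b4: def={c,f} ue=∅

Backward fixpoint:
  live b0: ∅→∅
  live b1: ∅→{f}
  live b2: {f}→∅
  live b3: ∅→∅
  live b4: ∅→∅

Conflict graph:
  c — {f}
  f — {c,s,u}
  s — {f,u}
  u — {f,s}

N(u) = ["f", "s"]

Answer: ["f", "s"]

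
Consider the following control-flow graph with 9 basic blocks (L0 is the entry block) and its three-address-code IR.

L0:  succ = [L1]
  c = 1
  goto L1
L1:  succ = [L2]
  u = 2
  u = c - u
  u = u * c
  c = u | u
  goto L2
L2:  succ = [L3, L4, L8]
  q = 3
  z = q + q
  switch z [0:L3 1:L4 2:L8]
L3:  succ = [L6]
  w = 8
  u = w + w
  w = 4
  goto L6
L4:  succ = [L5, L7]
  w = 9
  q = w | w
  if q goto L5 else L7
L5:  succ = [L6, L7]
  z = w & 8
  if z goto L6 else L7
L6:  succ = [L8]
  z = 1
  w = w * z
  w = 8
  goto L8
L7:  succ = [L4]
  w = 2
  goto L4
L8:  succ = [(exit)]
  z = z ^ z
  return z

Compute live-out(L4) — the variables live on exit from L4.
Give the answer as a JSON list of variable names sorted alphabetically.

Per-block:
  L0: {c} / ∅
  L1: {c,u} / {c}
  L2: {q,z} / ∅
  L3: {u,w} / ∅
  L4: {q,w} / ∅
  L5: {z} / {w}
  L6: {w,z} / {w}
  L7: {w} / ∅
  L8: {z} / {z}

Backward fixpoint:
  L0: in=∅ out={c}
  L1: in={c} out=∅
  L2: in=∅ out={z}
  L3: in=∅ out={w}
  L4: in=∅ out={w}
  L5: in={w} out={w}
  L6: in={w} out={z}
  L7: in=∅ out=∅
  L8: in={z} out=∅

live-out(L4) = ["w"]

Answer: ["w"]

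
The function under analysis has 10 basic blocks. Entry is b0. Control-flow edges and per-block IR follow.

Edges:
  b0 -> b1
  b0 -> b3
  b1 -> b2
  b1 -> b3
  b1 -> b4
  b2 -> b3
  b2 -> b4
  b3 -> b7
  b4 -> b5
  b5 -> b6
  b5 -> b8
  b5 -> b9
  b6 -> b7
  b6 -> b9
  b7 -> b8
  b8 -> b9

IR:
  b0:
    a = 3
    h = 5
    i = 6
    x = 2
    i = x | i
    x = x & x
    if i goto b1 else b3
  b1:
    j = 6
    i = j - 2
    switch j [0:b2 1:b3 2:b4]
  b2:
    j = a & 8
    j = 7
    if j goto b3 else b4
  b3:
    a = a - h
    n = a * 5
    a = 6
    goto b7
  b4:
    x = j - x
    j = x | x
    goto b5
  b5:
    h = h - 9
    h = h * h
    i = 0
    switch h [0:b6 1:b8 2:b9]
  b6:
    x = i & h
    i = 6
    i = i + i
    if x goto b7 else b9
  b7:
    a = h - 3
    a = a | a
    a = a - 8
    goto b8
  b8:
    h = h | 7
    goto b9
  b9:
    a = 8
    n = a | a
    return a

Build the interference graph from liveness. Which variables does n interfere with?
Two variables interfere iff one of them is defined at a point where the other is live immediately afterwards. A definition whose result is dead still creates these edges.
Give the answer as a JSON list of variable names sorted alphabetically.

Per-block:
  b0 def {a,h,i,x} use ∅
  b1 def {i,j} use ∅
  b2 def {j} use {a}
  b3 def {a,n} use {a,h}
  b4 def {j,x} use {j,x}
  b5 def {h,i} use {h}
  b6 def {i,x} use {h,i}
  b7 def {a} use {h}
  b8 def {h} use {h}
  b9 def {a,n} use ∅

Live sets:
  live b0: ∅→{a,h,x}
  live b1: {a,h,x}→{a,h,j,x}
  live b2: {a,h,x}→{a,h,j,x}
  live b3: {a,h}→{h}
  live b4: {h,j,x}→{h}
  live b5: {h}→{h,i}
  live b6: {h,i}→{h}
  live b7: {h}→{h}
  live b8: {h}→∅
  live b9: ∅→∅

Interference:
  a: {h,i,j,n,x}
  h: {a,i,j,n,x}
  i: {a,h,j,x}
  j: {a,h,i,x}
  n: {a,h}
  x: {a,h,i,j}

N(n) = ["a", "h"]

Answer: ["a", "h"]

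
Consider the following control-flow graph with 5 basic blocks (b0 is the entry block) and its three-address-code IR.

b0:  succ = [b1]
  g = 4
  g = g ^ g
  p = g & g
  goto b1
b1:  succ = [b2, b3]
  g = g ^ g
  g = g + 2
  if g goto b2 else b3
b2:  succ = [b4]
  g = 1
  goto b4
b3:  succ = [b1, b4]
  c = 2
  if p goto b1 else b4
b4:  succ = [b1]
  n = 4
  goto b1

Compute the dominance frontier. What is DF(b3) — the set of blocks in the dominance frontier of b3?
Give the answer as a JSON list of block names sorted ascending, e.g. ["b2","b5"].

Answer: ["b1", "b4"]

Working:
idom tree: b1←b0 b2←b1 b3←b1 b4←b1
Join-block Dom:
  b1: preds {b0,b3,b4}: {b0} ∩ {b0,b1,b3} ∩ {b0,b1,b4} = {b0}; idom=b0
  b4: preds {b2,b3}: {b0,b1,b2} ∩ {b0,b1,b3} = {b0,b1}; idom=b1

DF derivation:
  join b1 pred b0: · stop@b0
  join b1 pred b3: b3→b1 stop@b0
  join b1 pred b4: b4→b1 stop@b0
  join b4 pred b2: b2 stop@b1
  join b4 pred b3: b3 stop@b1
  b0 → ∅
  b1 → {b1}
  b2 → {b4}
  b3 → {b1,b4}
  b4 → {b1}

DF(b3) = ["b1", "b4"]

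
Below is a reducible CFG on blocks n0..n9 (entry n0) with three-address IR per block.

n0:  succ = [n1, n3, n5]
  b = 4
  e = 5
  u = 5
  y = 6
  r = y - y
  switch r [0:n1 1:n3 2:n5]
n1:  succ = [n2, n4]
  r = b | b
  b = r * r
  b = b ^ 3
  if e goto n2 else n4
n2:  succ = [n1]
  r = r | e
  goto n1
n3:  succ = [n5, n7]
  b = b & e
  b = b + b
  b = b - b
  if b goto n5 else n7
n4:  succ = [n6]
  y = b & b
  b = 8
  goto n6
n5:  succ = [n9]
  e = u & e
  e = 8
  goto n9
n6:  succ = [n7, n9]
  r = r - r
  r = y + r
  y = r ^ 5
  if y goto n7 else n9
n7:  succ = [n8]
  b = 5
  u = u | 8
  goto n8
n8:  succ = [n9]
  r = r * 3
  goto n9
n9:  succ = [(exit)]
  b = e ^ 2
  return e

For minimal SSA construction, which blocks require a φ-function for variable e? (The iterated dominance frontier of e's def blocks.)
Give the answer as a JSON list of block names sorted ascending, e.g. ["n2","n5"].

Answer: ["n9"]

Derivation:
idom tree: n1←n0 n2←n1 n3←n0 n4←n1 n5←n0 n6←n4 n7←n0 n8←n7 n9←n0
Join-block Dom:
  n1: preds {n0,n2}: {n0} ∩ {n0,n1,n2} = {n0}; idom=n0
  n5: preds {n0,n3}: {n0} ∩ {n0,n3} = {n0}; idom=n0
  n7: preds {n3,n6}: {n0,n3} ∩ {n0,n1,n4,n6} = {n0}; idom=n0
  n9: preds {n5,n6,n8}: {n0,n5} ∩ {n0,n1,n4,n6} ∩ {n0,n7,n8} = {n0}; idom=n0

DF derivation:
  n1←n0: walk · to n0
  n1←n2: walk n2→n1 to n0
  n5←n0: walk · to n0
  n5←n3: walk n3 to n0
  n7←n3: walk n3 to n0
  n7←n6: walk n6→n4→n1 to n0
  n9←n5: walk n5 to n0
  n9←n6: walk n6→n4→n1 to n0
  n9←n8: walk n8→n7 to n0
  n0 → ∅
  n1 → {n1,n7,n9}
  n2 → {n1}
  n3 → {n5,n7}
  n4 → {n7,n9}
  n5 → {n9}
  n6 → {n7,n9}
  n7 → {n9}
  n8 → {n9}
  n9 → ∅

φ for e: defs {n0,n5}
  DF⁺ = {n9}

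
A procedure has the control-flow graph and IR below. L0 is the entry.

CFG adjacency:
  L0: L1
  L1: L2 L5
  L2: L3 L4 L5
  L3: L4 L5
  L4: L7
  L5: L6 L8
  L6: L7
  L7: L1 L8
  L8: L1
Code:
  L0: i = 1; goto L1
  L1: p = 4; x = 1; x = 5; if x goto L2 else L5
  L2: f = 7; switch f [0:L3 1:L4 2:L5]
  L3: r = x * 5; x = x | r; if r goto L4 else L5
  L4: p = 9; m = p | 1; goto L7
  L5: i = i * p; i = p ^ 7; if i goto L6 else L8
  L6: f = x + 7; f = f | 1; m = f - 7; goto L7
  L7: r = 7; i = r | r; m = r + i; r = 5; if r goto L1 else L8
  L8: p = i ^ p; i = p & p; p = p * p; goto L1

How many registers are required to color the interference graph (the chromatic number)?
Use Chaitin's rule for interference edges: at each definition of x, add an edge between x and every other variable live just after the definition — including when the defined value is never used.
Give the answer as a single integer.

Answer: 4

Derivation:
Per-block:
  L0: {i} / ∅
  L1: {p,x} / ∅
  L2: {f} / ∅
  L3: {r,x} / {x}
  L4: {m,p} / ∅
  L5: {i} / {i,p}
  L6: {f,m} / {x}
  L7: {i,m,r} / ∅
  L8: {i,p} / {i,p}

Backward fixpoint:
  L0: in=∅ out={i}
  L1: in={i} out={i,p,x}
  L2: in={i,p,x} out={i,p,x}
  L3: in={i,p,x} out={i,p,x}
  L4: in=∅ out={p}
  L5: in={i,p,x} out={i,p,x}
  L6: in={p,x} out={p}
  L7: in={p} out={i,p}
  L8: in={i,p} out={i}

Conflict graph:
  f: {i,p,x}
  i: {f,m,p,r,x}
  m: {i,p}
  p: {f,i,m,r,x}
  r: {i,p,x}
  x: {f,i,p,r}

Colouring:
  lower bound: {f,i,p,x} mutually conflict ⇒ χ ≥ 4
  assign f→c3 i→c0 m→c2 p→c1 r→c3 x→c2 — no edge inside a register ⇒ χ ≤ 4
  χ = 4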